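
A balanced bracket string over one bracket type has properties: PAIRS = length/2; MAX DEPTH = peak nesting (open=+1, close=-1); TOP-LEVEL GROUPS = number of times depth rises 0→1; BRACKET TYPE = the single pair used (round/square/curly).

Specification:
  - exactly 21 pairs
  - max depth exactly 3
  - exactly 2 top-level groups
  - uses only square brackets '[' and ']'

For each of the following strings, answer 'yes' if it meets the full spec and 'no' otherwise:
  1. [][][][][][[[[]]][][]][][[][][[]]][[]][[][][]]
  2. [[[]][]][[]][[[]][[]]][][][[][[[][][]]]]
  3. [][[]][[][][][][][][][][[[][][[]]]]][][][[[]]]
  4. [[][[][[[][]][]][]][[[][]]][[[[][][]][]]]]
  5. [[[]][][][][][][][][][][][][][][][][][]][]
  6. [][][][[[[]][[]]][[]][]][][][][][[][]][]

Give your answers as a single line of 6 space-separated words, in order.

Answer: no no no no yes no

Derivation:
String 1 '[][][][][][[[[]]][][]][][[][][[]]][[]][[][][]]': depth seq [1 0 1 0 1 0 1 0 1 0 1 2 3 4 3 2 1 2 1 2 1 0 1 0 1 2 1 2 1 2 3 2 1 0 1 2 1 0 1 2 1 2 1 2 1 0]
  -> pairs=23 depth=4 groups=10 -> no
String 2 '[[[]][]][[]][[[]][[]]][][][[][[[][][]]]]': depth seq [1 2 3 2 1 2 1 0 1 2 1 0 1 2 3 2 1 2 3 2 1 0 1 0 1 0 1 2 1 2 3 4 3 4 3 4 3 2 1 0]
  -> pairs=20 depth=4 groups=6 -> no
String 3 '[][[]][[][][][][][][][][[[][][[]]]]][][][[[]]]': depth seq [1 0 1 2 1 0 1 2 1 2 1 2 1 2 1 2 1 2 1 2 1 2 1 2 3 4 3 4 3 4 5 4 3 2 1 0 1 0 1 0 1 2 3 2 1 0]
  -> pairs=23 depth=5 groups=6 -> no
String 4 '[[][[][[[][]][]][]][[[][]]][[[[][][]][]]]]': depth seq [1 2 1 2 3 2 3 4 5 4 5 4 3 4 3 2 3 2 1 2 3 4 3 4 3 2 1 2 3 4 5 4 5 4 5 4 3 4 3 2 1 0]
  -> pairs=21 depth=5 groups=1 -> no
String 5 '[[[]][][][][][][][][][][][][][][][][][]][]': depth seq [1 2 3 2 1 2 1 2 1 2 1 2 1 2 1 2 1 2 1 2 1 2 1 2 1 2 1 2 1 2 1 2 1 2 1 2 1 2 1 0 1 0]
  -> pairs=21 depth=3 groups=2 -> yes
String 6 '[][][][[[[]][[]]][[]][]][][][][][[][]][]': depth seq [1 0 1 0 1 0 1 2 3 4 3 2 3 4 3 2 1 2 3 2 1 2 1 0 1 0 1 0 1 0 1 0 1 2 1 2 1 0 1 0]
  -> pairs=20 depth=4 groups=10 -> no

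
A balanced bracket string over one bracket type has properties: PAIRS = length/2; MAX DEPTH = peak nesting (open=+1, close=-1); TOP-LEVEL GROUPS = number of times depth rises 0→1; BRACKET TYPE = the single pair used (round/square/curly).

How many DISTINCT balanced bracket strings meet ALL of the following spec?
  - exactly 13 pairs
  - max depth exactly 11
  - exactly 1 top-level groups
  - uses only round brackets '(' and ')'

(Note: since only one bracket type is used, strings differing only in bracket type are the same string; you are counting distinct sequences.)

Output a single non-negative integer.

Answer: 207

Derivation:
Spec: pairs=13 depth=11 groups=1
Count(depth <= 11) = 207990
Count(depth <= 10) = 207783
Count(depth == 11) = 207990 - 207783 = 207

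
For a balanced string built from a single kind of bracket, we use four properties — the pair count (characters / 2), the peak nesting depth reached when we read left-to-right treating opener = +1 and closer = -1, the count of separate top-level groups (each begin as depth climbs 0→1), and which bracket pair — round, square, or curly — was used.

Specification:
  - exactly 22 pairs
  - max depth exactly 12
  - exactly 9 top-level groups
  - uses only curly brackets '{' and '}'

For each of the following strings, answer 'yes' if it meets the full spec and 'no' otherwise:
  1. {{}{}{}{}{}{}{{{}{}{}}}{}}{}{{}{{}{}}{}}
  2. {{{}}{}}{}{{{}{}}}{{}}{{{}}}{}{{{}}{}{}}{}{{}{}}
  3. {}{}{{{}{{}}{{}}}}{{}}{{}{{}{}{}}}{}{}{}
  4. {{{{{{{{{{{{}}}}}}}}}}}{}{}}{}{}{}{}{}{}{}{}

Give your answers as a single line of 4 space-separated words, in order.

Answer: no no no yes

Derivation:
String 1 '{{}{}{}{}{}{}{{{}{}{}}}{}}{}{{}{{}{}}{}}': depth seq [1 2 1 2 1 2 1 2 1 2 1 2 1 2 3 4 3 4 3 4 3 2 1 2 1 0 1 0 1 2 1 2 3 2 3 2 1 2 1 0]
  -> pairs=20 depth=4 groups=3 -> no
String 2 '{{{}}{}}{}{{{}{}}}{{}}{{{}}}{}{{{}}{}{}}{}{{}{}}': depth seq [1 2 3 2 1 2 1 0 1 0 1 2 3 2 3 2 1 0 1 2 1 0 1 2 3 2 1 0 1 0 1 2 3 2 1 2 1 2 1 0 1 0 1 2 1 2 1 0]
  -> pairs=24 depth=3 groups=9 -> no
String 3 '{}{}{{{}{{}}{{}}}}{{}}{{}{{}{}{}}}{}{}{}': depth seq [1 0 1 0 1 2 3 2 3 4 3 2 3 4 3 2 1 0 1 2 1 0 1 2 1 2 3 2 3 2 3 2 1 0 1 0 1 0 1 0]
  -> pairs=20 depth=4 groups=8 -> no
String 4 '{{{{{{{{{{{{}}}}}}}}}}}{}{}}{}{}{}{}{}{}{}{}': depth seq [1 2 3 4 5 6 7 8 9 10 11 12 11 10 9 8 7 6 5 4 3 2 1 2 1 2 1 0 1 0 1 0 1 0 1 0 1 0 1 0 1 0 1 0]
  -> pairs=22 depth=12 groups=9 -> yes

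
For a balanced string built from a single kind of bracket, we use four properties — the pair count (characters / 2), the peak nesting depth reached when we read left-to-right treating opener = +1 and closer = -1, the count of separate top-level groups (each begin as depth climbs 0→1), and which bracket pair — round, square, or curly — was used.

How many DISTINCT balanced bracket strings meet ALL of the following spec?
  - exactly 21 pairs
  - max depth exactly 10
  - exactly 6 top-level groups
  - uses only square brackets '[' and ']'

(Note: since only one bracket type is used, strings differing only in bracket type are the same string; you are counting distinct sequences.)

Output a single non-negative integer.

Spec: pairs=21 depth=10 groups=6
Count(depth <= 10) = 926625018
Count(depth <= 9) = 921826224
Count(depth == 10) = 926625018 - 921826224 = 4798794

Answer: 4798794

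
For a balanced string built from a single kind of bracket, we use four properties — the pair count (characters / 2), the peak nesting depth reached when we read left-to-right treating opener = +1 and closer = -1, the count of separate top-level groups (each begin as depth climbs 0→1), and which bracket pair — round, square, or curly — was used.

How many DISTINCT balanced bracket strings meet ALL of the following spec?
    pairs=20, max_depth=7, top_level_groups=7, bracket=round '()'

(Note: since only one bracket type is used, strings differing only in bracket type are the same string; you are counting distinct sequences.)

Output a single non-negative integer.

Answer: 8507534

Derivation:
Spec: pairs=20 depth=7 groups=7
Count(depth <= 7) = 117804960
Count(depth <= 6) = 109297426
Count(depth == 7) = 117804960 - 109297426 = 8507534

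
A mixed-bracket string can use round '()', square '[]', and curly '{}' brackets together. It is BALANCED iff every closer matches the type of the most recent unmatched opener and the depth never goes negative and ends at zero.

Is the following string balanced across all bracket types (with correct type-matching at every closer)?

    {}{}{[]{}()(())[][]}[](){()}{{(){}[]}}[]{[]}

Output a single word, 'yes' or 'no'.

pos 0: push '{'; stack = {
pos 1: '}' matches '{'; pop; stack = (empty)
pos 2: push '{'; stack = {
pos 3: '}' matches '{'; pop; stack = (empty)
pos 4: push '{'; stack = {
pos 5: push '['; stack = {[
pos 6: ']' matches '['; pop; stack = {
pos 7: push '{'; stack = {{
pos 8: '}' matches '{'; pop; stack = {
pos 9: push '('; stack = {(
pos 10: ')' matches '('; pop; stack = {
pos 11: push '('; stack = {(
pos 12: push '('; stack = {((
pos 13: ')' matches '('; pop; stack = {(
pos 14: ')' matches '('; pop; stack = {
pos 15: push '['; stack = {[
pos 16: ']' matches '['; pop; stack = {
pos 17: push '['; stack = {[
pos 18: ']' matches '['; pop; stack = {
pos 19: '}' matches '{'; pop; stack = (empty)
pos 20: push '['; stack = [
pos 21: ']' matches '['; pop; stack = (empty)
pos 22: push '('; stack = (
pos 23: ')' matches '('; pop; stack = (empty)
pos 24: push '{'; stack = {
pos 25: push '('; stack = {(
pos 26: ')' matches '('; pop; stack = {
pos 27: '}' matches '{'; pop; stack = (empty)
pos 28: push '{'; stack = {
pos 29: push '{'; stack = {{
pos 30: push '('; stack = {{(
pos 31: ')' matches '('; pop; stack = {{
pos 32: push '{'; stack = {{{
pos 33: '}' matches '{'; pop; stack = {{
pos 34: push '['; stack = {{[
pos 35: ']' matches '['; pop; stack = {{
pos 36: '}' matches '{'; pop; stack = {
pos 37: '}' matches '{'; pop; stack = (empty)
pos 38: push '['; stack = [
pos 39: ']' matches '['; pop; stack = (empty)
pos 40: push '{'; stack = {
pos 41: push '['; stack = {[
pos 42: ']' matches '['; pop; stack = {
pos 43: '}' matches '{'; pop; stack = (empty)
end: stack empty → VALID
Verdict: properly nested → yes

Answer: yes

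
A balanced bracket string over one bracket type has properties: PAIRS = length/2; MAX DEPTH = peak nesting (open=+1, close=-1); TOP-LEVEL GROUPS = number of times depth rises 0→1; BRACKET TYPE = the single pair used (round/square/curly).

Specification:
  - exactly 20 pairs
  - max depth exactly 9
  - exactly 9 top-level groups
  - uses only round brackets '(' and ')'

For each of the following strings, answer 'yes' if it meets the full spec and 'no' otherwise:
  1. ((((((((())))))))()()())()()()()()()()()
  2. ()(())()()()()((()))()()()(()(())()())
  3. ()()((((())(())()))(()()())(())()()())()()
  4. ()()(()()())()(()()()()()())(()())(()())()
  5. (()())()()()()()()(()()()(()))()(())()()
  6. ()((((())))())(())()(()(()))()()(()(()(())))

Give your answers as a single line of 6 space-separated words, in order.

Answer: yes no no no no no

Derivation:
String 1 '((((((((())))))))()()())()()()()()()()()': depth seq [1 2 3 4 5 6 7 8 9 8 7 6 5 4 3 2 1 2 1 2 1 2 1 0 1 0 1 0 1 0 1 0 1 0 1 0 1 0 1 0]
  -> pairs=20 depth=9 groups=9 -> yes
String 2 '()(())()()()()((()))()()()(()(())()())': depth seq [1 0 1 2 1 0 1 0 1 0 1 0 1 0 1 2 3 2 1 0 1 0 1 0 1 0 1 2 1 2 3 2 1 2 1 2 1 0]
  -> pairs=19 depth=3 groups=11 -> no
String 3 '()()((((())(())()))(()()())(())()()())()()': depth seq [1 0 1 0 1 2 3 4 5 4 3 4 5 4 3 4 3 2 1 2 3 2 3 2 3 2 1 2 3 2 1 2 1 2 1 2 1 0 1 0 1 0]
  -> pairs=21 depth=5 groups=5 -> no
String 4 '()()(()()())()(()()()()()())(()())(()())()': depth seq [1 0 1 0 1 2 1 2 1 2 1 0 1 0 1 2 1 2 1 2 1 2 1 2 1 2 1 0 1 2 1 2 1 0 1 2 1 2 1 0 1 0]
  -> pairs=21 depth=2 groups=8 -> no
String 5 '(()())()()()()()()(()()()(()))()(())()()': depth seq [1 2 1 2 1 0 1 0 1 0 1 0 1 0 1 0 1 0 1 2 1 2 1 2 1 2 3 2 1 0 1 0 1 2 1 0 1 0 1 0]
  -> pairs=20 depth=3 groups=12 -> no
String 6 '()((((())))())(())()(()(()))()()(()(()(())))': depth seq [1 0 1 2 3 4 5 4 3 2 1 2 1 0 1 2 1 0 1 0 1 2 1 2 3 2 1 0 1 0 1 0 1 2 1 2 3 2 3 4 3 2 1 0]
  -> pairs=22 depth=5 groups=8 -> no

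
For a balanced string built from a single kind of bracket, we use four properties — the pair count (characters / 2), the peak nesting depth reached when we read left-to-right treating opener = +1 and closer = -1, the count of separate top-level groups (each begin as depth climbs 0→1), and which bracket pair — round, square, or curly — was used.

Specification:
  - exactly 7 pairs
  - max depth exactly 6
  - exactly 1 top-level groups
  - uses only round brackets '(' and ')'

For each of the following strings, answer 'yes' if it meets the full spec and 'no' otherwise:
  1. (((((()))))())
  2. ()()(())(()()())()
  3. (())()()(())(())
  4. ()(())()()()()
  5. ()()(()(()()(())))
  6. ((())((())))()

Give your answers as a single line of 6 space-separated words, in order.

String 1 '(((((()))))())': depth seq [1 2 3 4 5 6 5 4 3 2 1 2 1 0]
  -> pairs=7 depth=6 groups=1 -> yes
String 2 '()()(())(()()())()': depth seq [1 0 1 0 1 2 1 0 1 2 1 2 1 2 1 0 1 0]
  -> pairs=9 depth=2 groups=5 -> no
String 3 '(())()()(())(())': depth seq [1 2 1 0 1 0 1 0 1 2 1 0 1 2 1 0]
  -> pairs=8 depth=2 groups=5 -> no
String 4 '()(())()()()()': depth seq [1 0 1 2 1 0 1 0 1 0 1 0 1 0]
  -> pairs=7 depth=2 groups=6 -> no
String 5 '()()(()(()()(())))': depth seq [1 0 1 0 1 2 1 2 3 2 3 2 3 4 3 2 1 0]
  -> pairs=9 depth=4 groups=3 -> no
String 6 '((())((())))()': depth seq [1 2 3 2 1 2 3 4 3 2 1 0 1 0]
  -> pairs=7 depth=4 groups=2 -> no

Answer: yes no no no no no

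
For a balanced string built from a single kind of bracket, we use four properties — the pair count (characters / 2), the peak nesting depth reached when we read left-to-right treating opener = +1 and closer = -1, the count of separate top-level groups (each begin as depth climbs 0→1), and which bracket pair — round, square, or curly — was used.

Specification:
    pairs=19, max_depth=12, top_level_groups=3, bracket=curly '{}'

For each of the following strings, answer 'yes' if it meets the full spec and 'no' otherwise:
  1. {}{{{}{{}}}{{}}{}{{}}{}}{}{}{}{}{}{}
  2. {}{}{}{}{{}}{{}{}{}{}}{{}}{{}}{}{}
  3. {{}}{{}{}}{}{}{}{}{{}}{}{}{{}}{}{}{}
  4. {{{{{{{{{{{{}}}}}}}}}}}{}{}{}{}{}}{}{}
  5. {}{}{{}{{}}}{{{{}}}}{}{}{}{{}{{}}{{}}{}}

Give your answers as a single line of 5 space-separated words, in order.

String 1 '{}{{{}{{}}}{{}}{}{{}}{}}{}{}{}{}{}{}': depth seq [1 0 1 2 3 2 3 4 3 2 1 2 3 2 1 2 1 2 3 2 1 2 1 0 1 0 1 0 1 0 1 0 1 0 1 0]
  -> pairs=18 depth=4 groups=8 -> no
String 2 '{}{}{}{}{{}}{{}{}{}{}}{{}}{{}}{}{}': depth seq [1 0 1 0 1 0 1 0 1 2 1 0 1 2 1 2 1 2 1 2 1 0 1 2 1 0 1 2 1 0 1 0 1 0]
  -> pairs=17 depth=2 groups=10 -> no
String 3 '{{}}{{}{}}{}{}{}{}{{}}{}{}{{}}{}{}{}': depth seq [1 2 1 0 1 2 1 2 1 0 1 0 1 0 1 0 1 0 1 2 1 0 1 0 1 0 1 2 1 0 1 0 1 0 1 0]
  -> pairs=18 depth=2 groups=13 -> no
String 4 '{{{{{{{{{{{{}}}}}}}}}}}{}{}{}{}{}}{}{}': depth seq [1 2 3 4 5 6 7 8 9 10 11 12 11 10 9 8 7 6 5 4 3 2 1 2 1 2 1 2 1 2 1 2 1 0 1 0 1 0]
  -> pairs=19 depth=12 groups=3 -> yes
String 5 '{}{}{{}{{}}}{{{{}}}}{}{}{}{{}{{}}{{}}{}}': depth seq [1 0 1 0 1 2 1 2 3 2 1 0 1 2 3 4 3 2 1 0 1 0 1 0 1 0 1 2 1 2 3 2 1 2 3 2 1 2 1 0]
  -> pairs=20 depth=4 groups=8 -> no

Answer: no no no yes no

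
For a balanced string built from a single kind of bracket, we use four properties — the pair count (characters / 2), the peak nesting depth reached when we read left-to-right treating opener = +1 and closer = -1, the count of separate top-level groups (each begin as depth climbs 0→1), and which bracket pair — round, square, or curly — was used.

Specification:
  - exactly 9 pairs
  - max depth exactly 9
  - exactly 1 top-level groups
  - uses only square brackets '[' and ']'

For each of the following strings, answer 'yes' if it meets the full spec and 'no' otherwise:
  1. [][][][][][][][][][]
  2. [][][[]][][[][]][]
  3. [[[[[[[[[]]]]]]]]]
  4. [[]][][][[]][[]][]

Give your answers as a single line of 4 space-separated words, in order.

String 1 '[][][][][][][][][][]': depth seq [1 0 1 0 1 0 1 0 1 0 1 0 1 0 1 0 1 0 1 0]
  -> pairs=10 depth=1 groups=10 -> no
String 2 '[][][[]][][[][]][]': depth seq [1 0 1 0 1 2 1 0 1 0 1 2 1 2 1 0 1 0]
  -> pairs=9 depth=2 groups=6 -> no
String 3 '[[[[[[[[[]]]]]]]]]': depth seq [1 2 3 4 5 6 7 8 9 8 7 6 5 4 3 2 1 0]
  -> pairs=9 depth=9 groups=1 -> yes
String 4 '[[]][][][[]][[]][]': depth seq [1 2 1 0 1 0 1 0 1 2 1 0 1 2 1 0 1 0]
  -> pairs=9 depth=2 groups=6 -> no

Answer: no no yes no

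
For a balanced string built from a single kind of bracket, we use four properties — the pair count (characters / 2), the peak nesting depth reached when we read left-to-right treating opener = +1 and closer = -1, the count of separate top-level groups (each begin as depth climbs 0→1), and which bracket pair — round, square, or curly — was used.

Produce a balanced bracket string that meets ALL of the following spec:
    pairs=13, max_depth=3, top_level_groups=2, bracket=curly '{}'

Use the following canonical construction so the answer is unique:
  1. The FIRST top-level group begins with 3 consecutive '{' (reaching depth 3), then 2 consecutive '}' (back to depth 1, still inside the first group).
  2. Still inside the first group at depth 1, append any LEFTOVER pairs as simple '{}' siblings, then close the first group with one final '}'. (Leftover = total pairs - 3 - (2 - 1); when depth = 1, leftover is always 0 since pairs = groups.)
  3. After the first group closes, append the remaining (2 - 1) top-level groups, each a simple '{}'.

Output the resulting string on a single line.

Answer: {{{}}{}{}{}{}{}{}{}{}{}}{}

Derivation:
Spec: pairs=13 depth=3 groups=2
Leftover pairs = 13 - 3 - (2-1) = 9
First group: deep chain of depth 3 + 9 sibling pairs
Remaining 1 groups: simple '{}' each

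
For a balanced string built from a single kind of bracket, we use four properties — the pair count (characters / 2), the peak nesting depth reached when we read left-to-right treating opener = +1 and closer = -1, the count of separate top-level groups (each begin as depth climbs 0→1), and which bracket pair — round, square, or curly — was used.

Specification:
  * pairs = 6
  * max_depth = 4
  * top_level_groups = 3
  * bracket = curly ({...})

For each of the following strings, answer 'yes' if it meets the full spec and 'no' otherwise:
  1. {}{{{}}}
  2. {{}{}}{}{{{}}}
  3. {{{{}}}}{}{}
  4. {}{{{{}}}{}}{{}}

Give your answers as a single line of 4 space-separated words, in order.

Answer: no no yes no

Derivation:
String 1 '{}{{{}}}': depth seq [1 0 1 2 3 2 1 0]
  -> pairs=4 depth=3 groups=2 -> no
String 2 '{{}{}}{}{{{}}}': depth seq [1 2 1 2 1 0 1 0 1 2 3 2 1 0]
  -> pairs=7 depth=3 groups=3 -> no
String 3 '{{{{}}}}{}{}': depth seq [1 2 3 4 3 2 1 0 1 0 1 0]
  -> pairs=6 depth=4 groups=3 -> yes
String 4 '{}{{{{}}}{}}{{}}': depth seq [1 0 1 2 3 4 3 2 1 2 1 0 1 2 1 0]
  -> pairs=8 depth=4 groups=3 -> no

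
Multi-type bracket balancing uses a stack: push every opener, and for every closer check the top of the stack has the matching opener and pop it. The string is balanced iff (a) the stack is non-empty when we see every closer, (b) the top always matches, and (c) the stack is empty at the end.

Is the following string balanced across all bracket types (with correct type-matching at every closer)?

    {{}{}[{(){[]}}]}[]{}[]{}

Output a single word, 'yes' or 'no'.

pos 0: push '{'; stack = {
pos 1: push '{'; stack = {{
pos 2: '}' matches '{'; pop; stack = {
pos 3: push '{'; stack = {{
pos 4: '}' matches '{'; pop; stack = {
pos 5: push '['; stack = {[
pos 6: push '{'; stack = {[{
pos 7: push '('; stack = {[{(
pos 8: ')' matches '('; pop; stack = {[{
pos 9: push '{'; stack = {[{{
pos 10: push '['; stack = {[{{[
pos 11: ']' matches '['; pop; stack = {[{{
pos 12: '}' matches '{'; pop; stack = {[{
pos 13: '}' matches '{'; pop; stack = {[
pos 14: ']' matches '['; pop; stack = {
pos 15: '}' matches '{'; pop; stack = (empty)
pos 16: push '['; stack = [
pos 17: ']' matches '['; pop; stack = (empty)
pos 18: push '{'; stack = {
pos 19: '}' matches '{'; pop; stack = (empty)
pos 20: push '['; stack = [
pos 21: ']' matches '['; pop; stack = (empty)
pos 22: push '{'; stack = {
pos 23: '}' matches '{'; pop; stack = (empty)
end: stack empty → VALID
Verdict: properly nested → yes

Answer: yes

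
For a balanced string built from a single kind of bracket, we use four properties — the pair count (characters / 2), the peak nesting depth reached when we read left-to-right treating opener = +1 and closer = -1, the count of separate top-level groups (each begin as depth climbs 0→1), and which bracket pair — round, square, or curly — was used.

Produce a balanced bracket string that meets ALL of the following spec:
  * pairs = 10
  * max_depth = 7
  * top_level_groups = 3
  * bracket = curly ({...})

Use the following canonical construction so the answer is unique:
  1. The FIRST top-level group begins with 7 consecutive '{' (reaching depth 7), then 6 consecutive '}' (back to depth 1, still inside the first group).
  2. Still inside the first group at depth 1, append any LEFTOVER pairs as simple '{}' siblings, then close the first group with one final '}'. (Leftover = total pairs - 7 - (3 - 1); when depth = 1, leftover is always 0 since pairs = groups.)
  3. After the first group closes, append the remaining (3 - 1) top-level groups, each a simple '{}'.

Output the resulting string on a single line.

Spec: pairs=10 depth=7 groups=3
Leftover pairs = 10 - 7 - (3-1) = 1
First group: deep chain of depth 7 + 1 sibling pairs
Remaining 2 groups: simple '{}' each

Answer: {{{{{{{}}}}}}{}}{}{}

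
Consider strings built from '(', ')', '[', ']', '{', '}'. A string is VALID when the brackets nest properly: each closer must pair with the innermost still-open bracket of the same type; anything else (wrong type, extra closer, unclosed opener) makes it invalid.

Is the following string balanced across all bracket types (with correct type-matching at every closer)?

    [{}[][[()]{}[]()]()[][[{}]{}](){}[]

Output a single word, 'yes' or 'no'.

Answer: no

Derivation:
pos 0: push '['; stack = [
pos 1: push '{'; stack = [{
pos 2: '}' matches '{'; pop; stack = [
pos 3: push '['; stack = [[
pos 4: ']' matches '['; pop; stack = [
pos 5: push '['; stack = [[
pos 6: push '['; stack = [[[
pos 7: push '('; stack = [[[(
pos 8: ')' matches '('; pop; stack = [[[
pos 9: ']' matches '['; pop; stack = [[
pos 10: push '{'; stack = [[{
pos 11: '}' matches '{'; pop; stack = [[
pos 12: push '['; stack = [[[
pos 13: ']' matches '['; pop; stack = [[
pos 14: push '('; stack = [[(
pos 15: ')' matches '('; pop; stack = [[
pos 16: ']' matches '['; pop; stack = [
pos 17: push '('; stack = [(
pos 18: ')' matches '('; pop; stack = [
pos 19: push '['; stack = [[
pos 20: ']' matches '['; pop; stack = [
pos 21: push '['; stack = [[
pos 22: push '['; stack = [[[
pos 23: push '{'; stack = [[[{
pos 24: '}' matches '{'; pop; stack = [[[
pos 25: ']' matches '['; pop; stack = [[
pos 26: push '{'; stack = [[{
pos 27: '}' matches '{'; pop; stack = [[
pos 28: ']' matches '['; pop; stack = [
pos 29: push '('; stack = [(
pos 30: ')' matches '('; pop; stack = [
pos 31: push '{'; stack = [{
pos 32: '}' matches '{'; pop; stack = [
pos 33: push '['; stack = [[
pos 34: ']' matches '['; pop; stack = [
end: stack still non-empty ([) → INVALID
Verdict: unclosed openers at end: [ → no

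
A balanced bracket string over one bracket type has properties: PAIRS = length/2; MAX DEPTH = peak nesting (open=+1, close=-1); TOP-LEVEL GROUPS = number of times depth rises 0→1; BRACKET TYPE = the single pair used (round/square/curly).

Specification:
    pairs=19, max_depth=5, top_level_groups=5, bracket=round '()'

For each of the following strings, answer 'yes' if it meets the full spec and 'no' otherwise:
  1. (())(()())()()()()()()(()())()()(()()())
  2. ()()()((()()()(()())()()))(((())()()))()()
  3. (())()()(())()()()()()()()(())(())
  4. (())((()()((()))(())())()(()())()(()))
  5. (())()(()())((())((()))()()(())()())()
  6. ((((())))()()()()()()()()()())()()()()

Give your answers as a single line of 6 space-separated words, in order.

Answer: no no no no no yes

Derivation:
String 1 '(())(()())()()()()()()(()())()()(()()())': depth seq [1 2 1 0 1 2 1 2 1 0 1 0 1 0 1 0 1 0 1 0 1 0 1 2 1 2 1 0 1 0 1 0 1 2 1 2 1 2 1 0]
  -> pairs=20 depth=2 groups=12 -> no
String 2 '()()()((()()()(()())()()))(((())()()))()()': depth seq [1 0 1 0 1 0 1 2 3 2 3 2 3 2 3 4 3 4 3 2 3 2 3 2 1 0 1 2 3 4 3 2 3 2 3 2 1 0 1 0 1 0]
  -> pairs=21 depth=4 groups=7 -> no
String 3 '(())()()(())()()()()()()()(())(())': depth seq [1 2 1 0 1 0 1 0 1 2 1 0 1 0 1 0 1 0 1 0 1 0 1 0 1 0 1 2 1 0 1 2 1 0]
  -> pairs=17 depth=2 groups=13 -> no
String 4 '(())((()()((()))(())())()(()())()(()))': depth seq [1 2 1 0 1 2 3 2 3 2 3 4 5 4 3 2 3 4 3 2 3 2 1 2 1 2 3 2 3 2 1 2 1 2 3 2 1 0]
  -> pairs=19 depth=5 groups=2 -> no
String 5 '(())()(()())((())((()))()()(())()())()': depth seq [1 2 1 0 1 0 1 2 1 2 1 0 1 2 3 2 1 2 3 4 3 2 1 2 1 2 1 2 3 2 1 2 1 2 1 0 1 0]
  -> pairs=19 depth=4 groups=5 -> no
String 6 '((((())))()()()()()()()()()())()()()()': depth seq [1 2 3 4 5 4 3 2 1 2 1 2 1 2 1 2 1 2 1 2 1 2 1 2 1 2 1 2 1 0 1 0 1 0 1 0 1 0]
  -> pairs=19 depth=5 groups=5 -> yes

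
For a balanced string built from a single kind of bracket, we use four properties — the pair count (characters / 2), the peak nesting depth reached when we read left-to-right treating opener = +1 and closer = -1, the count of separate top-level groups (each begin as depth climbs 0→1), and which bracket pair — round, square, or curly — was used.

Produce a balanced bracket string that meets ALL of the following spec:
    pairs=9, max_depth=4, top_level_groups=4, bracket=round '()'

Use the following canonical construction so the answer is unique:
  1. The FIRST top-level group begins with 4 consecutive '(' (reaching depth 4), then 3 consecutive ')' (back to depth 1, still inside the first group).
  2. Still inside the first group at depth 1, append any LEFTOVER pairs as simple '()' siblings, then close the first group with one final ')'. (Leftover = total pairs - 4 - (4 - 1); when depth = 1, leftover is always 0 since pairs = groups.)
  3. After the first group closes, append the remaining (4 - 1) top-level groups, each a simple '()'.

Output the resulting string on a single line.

Answer: (((()))()())()()()

Derivation:
Spec: pairs=9 depth=4 groups=4
Leftover pairs = 9 - 4 - (4-1) = 2
First group: deep chain of depth 4 + 2 sibling pairs
Remaining 3 groups: simple '()' each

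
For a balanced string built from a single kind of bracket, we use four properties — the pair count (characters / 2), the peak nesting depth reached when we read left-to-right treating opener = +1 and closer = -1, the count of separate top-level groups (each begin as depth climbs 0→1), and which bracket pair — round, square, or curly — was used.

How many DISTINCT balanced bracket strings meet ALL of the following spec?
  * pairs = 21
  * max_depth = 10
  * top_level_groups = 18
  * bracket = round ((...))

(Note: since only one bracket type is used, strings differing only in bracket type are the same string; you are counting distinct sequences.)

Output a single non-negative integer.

Answer: 0

Derivation:
Spec: pairs=21 depth=10 groups=18
Count(depth <= 10) = 1518
Count(depth <= 9) = 1518
Count(depth == 10) = 1518 - 1518 = 0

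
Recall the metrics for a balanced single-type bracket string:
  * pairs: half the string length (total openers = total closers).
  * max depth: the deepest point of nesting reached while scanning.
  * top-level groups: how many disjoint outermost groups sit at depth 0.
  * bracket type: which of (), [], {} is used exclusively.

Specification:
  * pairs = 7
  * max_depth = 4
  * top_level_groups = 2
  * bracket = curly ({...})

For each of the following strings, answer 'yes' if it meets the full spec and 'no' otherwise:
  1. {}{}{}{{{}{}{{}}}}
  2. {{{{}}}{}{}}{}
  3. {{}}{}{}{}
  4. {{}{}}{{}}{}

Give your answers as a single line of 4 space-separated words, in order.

Answer: no yes no no

Derivation:
String 1 '{}{}{}{{{}{}{{}}}}': depth seq [1 0 1 0 1 0 1 2 3 2 3 2 3 4 3 2 1 0]
  -> pairs=9 depth=4 groups=4 -> no
String 2 '{{{{}}}{}{}}{}': depth seq [1 2 3 4 3 2 1 2 1 2 1 0 1 0]
  -> pairs=7 depth=4 groups=2 -> yes
String 3 '{{}}{}{}{}': depth seq [1 2 1 0 1 0 1 0 1 0]
  -> pairs=5 depth=2 groups=4 -> no
String 4 '{{}{}}{{}}{}': depth seq [1 2 1 2 1 0 1 2 1 0 1 0]
  -> pairs=6 depth=2 groups=3 -> no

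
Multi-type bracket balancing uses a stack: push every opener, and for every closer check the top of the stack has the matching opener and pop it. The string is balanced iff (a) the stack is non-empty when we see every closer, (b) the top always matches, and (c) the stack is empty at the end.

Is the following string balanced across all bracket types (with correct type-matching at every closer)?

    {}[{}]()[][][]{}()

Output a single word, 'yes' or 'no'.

pos 0: push '{'; stack = {
pos 1: '}' matches '{'; pop; stack = (empty)
pos 2: push '['; stack = [
pos 3: push '{'; stack = [{
pos 4: '}' matches '{'; pop; stack = [
pos 5: ']' matches '['; pop; stack = (empty)
pos 6: push '('; stack = (
pos 7: ')' matches '('; pop; stack = (empty)
pos 8: push '['; stack = [
pos 9: ']' matches '['; pop; stack = (empty)
pos 10: push '['; stack = [
pos 11: ']' matches '['; pop; stack = (empty)
pos 12: push '['; stack = [
pos 13: ']' matches '['; pop; stack = (empty)
pos 14: push '{'; stack = {
pos 15: '}' matches '{'; pop; stack = (empty)
pos 16: push '('; stack = (
pos 17: ')' matches '('; pop; stack = (empty)
end: stack empty → VALID
Verdict: properly nested → yes

Answer: yes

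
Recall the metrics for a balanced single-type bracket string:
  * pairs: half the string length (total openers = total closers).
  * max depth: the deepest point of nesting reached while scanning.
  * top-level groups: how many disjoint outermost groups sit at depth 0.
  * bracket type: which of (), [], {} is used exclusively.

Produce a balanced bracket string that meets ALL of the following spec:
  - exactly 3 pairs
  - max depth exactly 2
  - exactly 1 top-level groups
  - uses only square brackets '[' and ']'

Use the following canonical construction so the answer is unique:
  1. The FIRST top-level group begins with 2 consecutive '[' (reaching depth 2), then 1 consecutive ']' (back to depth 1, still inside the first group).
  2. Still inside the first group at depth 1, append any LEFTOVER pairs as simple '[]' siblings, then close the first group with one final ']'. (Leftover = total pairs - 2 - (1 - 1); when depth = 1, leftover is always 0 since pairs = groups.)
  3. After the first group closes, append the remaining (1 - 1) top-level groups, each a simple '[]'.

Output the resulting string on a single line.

Spec: pairs=3 depth=2 groups=1
Leftover pairs = 3 - 2 - (1-1) = 1
First group: deep chain of depth 2 + 1 sibling pairs
Remaining 0 groups: simple '[]' each

Answer: [[][]]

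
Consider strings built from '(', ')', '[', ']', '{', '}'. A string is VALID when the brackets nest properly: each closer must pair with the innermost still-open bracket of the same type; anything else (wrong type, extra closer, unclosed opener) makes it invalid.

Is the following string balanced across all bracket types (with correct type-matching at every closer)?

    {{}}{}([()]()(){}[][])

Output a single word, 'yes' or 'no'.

pos 0: push '{'; stack = {
pos 1: push '{'; stack = {{
pos 2: '}' matches '{'; pop; stack = {
pos 3: '}' matches '{'; pop; stack = (empty)
pos 4: push '{'; stack = {
pos 5: '}' matches '{'; pop; stack = (empty)
pos 6: push '('; stack = (
pos 7: push '['; stack = ([
pos 8: push '('; stack = ([(
pos 9: ')' matches '('; pop; stack = ([
pos 10: ']' matches '['; pop; stack = (
pos 11: push '('; stack = ((
pos 12: ')' matches '('; pop; stack = (
pos 13: push '('; stack = ((
pos 14: ')' matches '('; pop; stack = (
pos 15: push '{'; stack = ({
pos 16: '}' matches '{'; pop; stack = (
pos 17: push '['; stack = ([
pos 18: ']' matches '['; pop; stack = (
pos 19: push '['; stack = ([
pos 20: ']' matches '['; pop; stack = (
pos 21: ')' matches '('; pop; stack = (empty)
end: stack empty → VALID
Verdict: properly nested → yes

Answer: yes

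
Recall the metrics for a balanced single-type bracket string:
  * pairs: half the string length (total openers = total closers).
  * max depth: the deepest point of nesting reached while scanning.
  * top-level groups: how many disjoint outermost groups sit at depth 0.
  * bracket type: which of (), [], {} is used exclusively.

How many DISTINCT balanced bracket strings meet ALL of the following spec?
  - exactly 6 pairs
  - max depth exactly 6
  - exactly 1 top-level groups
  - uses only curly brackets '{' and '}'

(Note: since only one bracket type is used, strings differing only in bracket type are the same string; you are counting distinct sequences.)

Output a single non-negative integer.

Spec: pairs=6 depth=6 groups=1
Count(depth <= 6) = 42
Count(depth <= 5) = 41
Count(depth == 6) = 42 - 41 = 1

Answer: 1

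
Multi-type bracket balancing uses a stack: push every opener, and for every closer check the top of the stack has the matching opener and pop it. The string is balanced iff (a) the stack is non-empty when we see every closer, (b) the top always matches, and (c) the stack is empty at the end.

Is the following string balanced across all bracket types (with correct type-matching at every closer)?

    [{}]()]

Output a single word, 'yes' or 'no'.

Answer: no

Derivation:
pos 0: push '['; stack = [
pos 1: push '{'; stack = [{
pos 2: '}' matches '{'; pop; stack = [
pos 3: ']' matches '['; pop; stack = (empty)
pos 4: push '('; stack = (
pos 5: ')' matches '('; pop; stack = (empty)
pos 6: saw closer ']' but stack is empty → INVALID
Verdict: unmatched closer ']' at position 6 → no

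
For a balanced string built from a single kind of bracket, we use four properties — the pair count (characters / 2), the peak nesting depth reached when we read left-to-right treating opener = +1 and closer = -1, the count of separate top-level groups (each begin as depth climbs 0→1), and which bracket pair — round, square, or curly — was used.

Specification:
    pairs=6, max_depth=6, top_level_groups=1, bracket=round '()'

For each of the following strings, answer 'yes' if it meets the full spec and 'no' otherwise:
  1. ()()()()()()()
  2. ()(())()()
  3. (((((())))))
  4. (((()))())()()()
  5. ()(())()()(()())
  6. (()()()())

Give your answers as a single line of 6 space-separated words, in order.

String 1 '()()()()()()()': depth seq [1 0 1 0 1 0 1 0 1 0 1 0 1 0]
  -> pairs=7 depth=1 groups=7 -> no
String 2 '()(())()()': depth seq [1 0 1 2 1 0 1 0 1 0]
  -> pairs=5 depth=2 groups=4 -> no
String 3 '(((((())))))': depth seq [1 2 3 4 5 6 5 4 3 2 1 0]
  -> pairs=6 depth=6 groups=1 -> yes
String 4 '(((()))())()()()': depth seq [1 2 3 4 3 2 1 2 1 0 1 0 1 0 1 0]
  -> pairs=8 depth=4 groups=4 -> no
String 5 '()(())()()(()())': depth seq [1 0 1 2 1 0 1 0 1 0 1 2 1 2 1 0]
  -> pairs=8 depth=2 groups=5 -> no
String 6 '(()()()())': depth seq [1 2 1 2 1 2 1 2 1 0]
  -> pairs=5 depth=2 groups=1 -> no

Answer: no no yes no no no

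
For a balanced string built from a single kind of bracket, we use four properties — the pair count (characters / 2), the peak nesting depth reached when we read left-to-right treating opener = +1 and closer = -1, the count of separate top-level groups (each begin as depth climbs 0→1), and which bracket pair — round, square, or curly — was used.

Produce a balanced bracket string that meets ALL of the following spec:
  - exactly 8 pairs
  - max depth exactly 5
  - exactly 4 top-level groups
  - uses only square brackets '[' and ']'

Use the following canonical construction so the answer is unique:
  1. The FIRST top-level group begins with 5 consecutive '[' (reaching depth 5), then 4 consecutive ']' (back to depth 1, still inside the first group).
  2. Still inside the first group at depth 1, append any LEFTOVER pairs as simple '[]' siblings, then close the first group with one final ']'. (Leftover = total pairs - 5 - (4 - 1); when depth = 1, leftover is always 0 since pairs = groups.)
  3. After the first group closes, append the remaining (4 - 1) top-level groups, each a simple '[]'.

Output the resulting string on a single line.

Answer: [[[[[]]]]][][][]

Derivation:
Spec: pairs=8 depth=5 groups=4
Leftover pairs = 8 - 5 - (4-1) = 0
First group: deep chain of depth 5 + 0 sibling pairs
Remaining 3 groups: simple '[]' each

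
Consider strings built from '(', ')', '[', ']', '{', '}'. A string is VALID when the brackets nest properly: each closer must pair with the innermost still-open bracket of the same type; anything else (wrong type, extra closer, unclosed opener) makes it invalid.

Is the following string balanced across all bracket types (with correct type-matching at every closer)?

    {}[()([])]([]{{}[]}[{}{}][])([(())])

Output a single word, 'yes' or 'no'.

pos 0: push '{'; stack = {
pos 1: '}' matches '{'; pop; stack = (empty)
pos 2: push '['; stack = [
pos 3: push '('; stack = [(
pos 4: ')' matches '('; pop; stack = [
pos 5: push '('; stack = [(
pos 6: push '['; stack = [([
pos 7: ']' matches '['; pop; stack = [(
pos 8: ')' matches '('; pop; stack = [
pos 9: ']' matches '['; pop; stack = (empty)
pos 10: push '('; stack = (
pos 11: push '['; stack = ([
pos 12: ']' matches '['; pop; stack = (
pos 13: push '{'; stack = ({
pos 14: push '{'; stack = ({{
pos 15: '}' matches '{'; pop; stack = ({
pos 16: push '['; stack = ({[
pos 17: ']' matches '['; pop; stack = ({
pos 18: '}' matches '{'; pop; stack = (
pos 19: push '['; stack = ([
pos 20: push '{'; stack = ([{
pos 21: '}' matches '{'; pop; stack = ([
pos 22: push '{'; stack = ([{
pos 23: '}' matches '{'; pop; stack = ([
pos 24: ']' matches '['; pop; stack = (
pos 25: push '['; stack = ([
pos 26: ']' matches '['; pop; stack = (
pos 27: ')' matches '('; pop; stack = (empty)
pos 28: push '('; stack = (
pos 29: push '['; stack = ([
pos 30: push '('; stack = ([(
pos 31: push '('; stack = ([((
pos 32: ')' matches '('; pop; stack = ([(
pos 33: ')' matches '('; pop; stack = ([
pos 34: ']' matches '['; pop; stack = (
pos 35: ')' matches '('; pop; stack = (empty)
end: stack empty → VALID
Verdict: properly nested → yes

Answer: yes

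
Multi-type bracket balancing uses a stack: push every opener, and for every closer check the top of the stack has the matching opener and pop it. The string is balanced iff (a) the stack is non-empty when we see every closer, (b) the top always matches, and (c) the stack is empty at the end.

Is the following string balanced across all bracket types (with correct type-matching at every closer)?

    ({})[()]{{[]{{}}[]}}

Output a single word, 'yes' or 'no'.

Answer: yes

Derivation:
pos 0: push '('; stack = (
pos 1: push '{'; stack = ({
pos 2: '}' matches '{'; pop; stack = (
pos 3: ')' matches '('; pop; stack = (empty)
pos 4: push '['; stack = [
pos 5: push '('; stack = [(
pos 6: ')' matches '('; pop; stack = [
pos 7: ']' matches '['; pop; stack = (empty)
pos 8: push '{'; stack = {
pos 9: push '{'; stack = {{
pos 10: push '['; stack = {{[
pos 11: ']' matches '['; pop; stack = {{
pos 12: push '{'; stack = {{{
pos 13: push '{'; stack = {{{{
pos 14: '}' matches '{'; pop; stack = {{{
pos 15: '}' matches '{'; pop; stack = {{
pos 16: push '['; stack = {{[
pos 17: ']' matches '['; pop; stack = {{
pos 18: '}' matches '{'; pop; stack = {
pos 19: '}' matches '{'; pop; stack = (empty)
end: stack empty → VALID
Verdict: properly nested → yes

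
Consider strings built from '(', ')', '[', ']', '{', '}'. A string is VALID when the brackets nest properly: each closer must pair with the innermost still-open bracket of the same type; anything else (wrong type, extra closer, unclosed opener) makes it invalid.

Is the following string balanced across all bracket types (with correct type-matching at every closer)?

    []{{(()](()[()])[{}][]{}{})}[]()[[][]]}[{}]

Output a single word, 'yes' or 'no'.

Answer: no

Derivation:
pos 0: push '['; stack = [
pos 1: ']' matches '['; pop; stack = (empty)
pos 2: push '{'; stack = {
pos 3: push '{'; stack = {{
pos 4: push '('; stack = {{(
pos 5: push '('; stack = {{((
pos 6: ')' matches '('; pop; stack = {{(
pos 7: saw closer ']' but top of stack is '(' (expected ')') → INVALID
Verdict: type mismatch at position 7: ']' closes '(' → no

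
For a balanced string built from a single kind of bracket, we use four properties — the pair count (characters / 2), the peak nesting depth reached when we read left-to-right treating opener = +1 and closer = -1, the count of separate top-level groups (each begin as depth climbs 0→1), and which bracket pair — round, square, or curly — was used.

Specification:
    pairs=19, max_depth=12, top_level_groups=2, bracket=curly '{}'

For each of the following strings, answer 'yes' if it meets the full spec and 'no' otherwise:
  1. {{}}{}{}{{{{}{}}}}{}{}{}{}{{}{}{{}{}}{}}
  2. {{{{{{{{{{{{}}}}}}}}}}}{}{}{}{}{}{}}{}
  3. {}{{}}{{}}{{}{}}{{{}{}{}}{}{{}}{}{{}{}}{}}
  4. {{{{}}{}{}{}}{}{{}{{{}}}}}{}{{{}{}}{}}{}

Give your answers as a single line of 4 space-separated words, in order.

String 1 '{{}}{}{}{{{{}{}}}}{}{}{}{}{{}{}{{}{}}{}}': depth seq [1 2 1 0 1 0 1 0 1 2 3 4 3 4 3 2 1 0 1 0 1 0 1 0 1 0 1 2 1 2 1 2 3 2 3 2 1 2 1 0]
  -> pairs=20 depth=4 groups=9 -> no
String 2 '{{{{{{{{{{{{}}}}}}}}}}}{}{}{}{}{}{}}{}': depth seq [1 2 3 4 5 6 7 8 9 10 11 12 11 10 9 8 7 6 5 4 3 2 1 2 1 2 1 2 1 2 1 2 1 2 1 0 1 0]
  -> pairs=19 depth=12 groups=2 -> yes
String 3 '{}{{}}{{}}{{}{}}{{{}{}{}}{}{{}}{}{{}{}}{}}': depth seq [1 0 1 2 1 0 1 2 1 0 1 2 1 2 1 0 1 2 3 2 3 2 3 2 1 2 1 2 3 2 1 2 1 2 3 2 3 2 1 2 1 0]
  -> pairs=21 depth=3 groups=5 -> no
String 4 '{{{{}}{}{}{}}{}{{}{{{}}}}}{}{{{}{}}{}}{}': depth seq [1 2 3 4 3 2 3 2 3 2 3 2 1 2 1 2 3 2 3 4 5 4 3 2 1 0 1 0 1 2 3 2 3 2 1 2 1 0 1 0]
  -> pairs=20 depth=5 groups=4 -> no

Answer: no yes no no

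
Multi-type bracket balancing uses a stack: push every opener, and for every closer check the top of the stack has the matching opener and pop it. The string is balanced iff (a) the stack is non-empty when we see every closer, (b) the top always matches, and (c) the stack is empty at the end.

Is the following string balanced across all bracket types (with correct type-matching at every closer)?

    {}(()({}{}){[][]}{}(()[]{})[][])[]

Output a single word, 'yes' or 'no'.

Answer: yes

Derivation:
pos 0: push '{'; stack = {
pos 1: '}' matches '{'; pop; stack = (empty)
pos 2: push '('; stack = (
pos 3: push '('; stack = ((
pos 4: ')' matches '('; pop; stack = (
pos 5: push '('; stack = ((
pos 6: push '{'; stack = (({
pos 7: '}' matches '{'; pop; stack = ((
pos 8: push '{'; stack = (({
pos 9: '}' matches '{'; pop; stack = ((
pos 10: ')' matches '('; pop; stack = (
pos 11: push '{'; stack = ({
pos 12: push '['; stack = ({[
pos 13: ']' matches '['; pop; stack = ({
pos 14: push '['; stack = ({[
pos 15: ']' matches '['; pop; stack = ({
pos 16: '}' matches '{'; pop; stack = (
pos 17: push '{'; stack = ({
pos 18: '}' matches '{'; pop; stack = (
pos 19: push '('; stack = ((
pos 20: push '('; stack = (((
pos 21: ')' matches '('; pop; stack = ((
pos 22: push '['; stack = (([
pos 23: ']' matches '['; pop; stack = ((
pos 24: push '{'; stack = (({
pos 25: '}' matches '{'; pop; stack = ((
pos 26: ')' matches '('; pop; stack = (
pos 27: push '['; stack = ([
pos 28: ']' matches '['; pop; stack = (
pos 29: push '['; stack = ([
pos 30: ']' matches '['; pop; stack = (
pos 31: ')' matches '('; pop; stack = (empty)
pos 32: push '['; stack = [
pos 33: ']' matches '['; pop; stack = (empty)
end: stack empty → VALID
Verdict: properly nested → yes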